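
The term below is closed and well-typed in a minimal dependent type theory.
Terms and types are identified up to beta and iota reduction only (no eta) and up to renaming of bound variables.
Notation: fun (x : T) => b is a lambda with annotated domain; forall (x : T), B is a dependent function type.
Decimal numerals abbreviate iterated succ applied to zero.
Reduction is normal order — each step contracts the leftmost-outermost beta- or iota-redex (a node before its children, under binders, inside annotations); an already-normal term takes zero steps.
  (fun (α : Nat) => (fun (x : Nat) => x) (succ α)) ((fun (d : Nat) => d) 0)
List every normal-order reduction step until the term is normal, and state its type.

normal-order reduction sequence:
  (fun (α : Nat) => (fun (x : Nat) => x) (succ α)) ((fun (d : Nat) => d) 0)
  ~> (fun (α : Nat) => α) (succ ((fun (x : Nat) => x) 0))
  ~> succ ((fun (α : Nat) => α) 0)
  ~> 1
the term's type:
  Nat


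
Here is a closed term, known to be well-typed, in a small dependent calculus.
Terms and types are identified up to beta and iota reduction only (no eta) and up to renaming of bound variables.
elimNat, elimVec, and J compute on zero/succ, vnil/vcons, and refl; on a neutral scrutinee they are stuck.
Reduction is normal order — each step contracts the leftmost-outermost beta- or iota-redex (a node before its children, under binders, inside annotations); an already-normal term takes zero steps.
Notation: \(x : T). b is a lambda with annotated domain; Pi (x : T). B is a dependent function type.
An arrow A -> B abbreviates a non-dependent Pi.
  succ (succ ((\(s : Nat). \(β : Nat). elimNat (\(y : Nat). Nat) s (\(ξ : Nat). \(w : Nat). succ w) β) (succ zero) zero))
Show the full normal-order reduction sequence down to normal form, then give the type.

normal-order reduction sequence:
  succ (succ ((\(s : Nat). \(β : Nat). elimNat (\(y : Nat). Nat) s (\(ξ : Nat). \(w : Nat). succ w) β) (succ zero) zero))
  ~> succ (succ ((\(s : Nat). elimNat (\(β : Nat). Nat) (succ zero) (\(y : Nat). \(ξ : Nat). succ ξ) s) zero))
  ~> succ (succ (elimNat (\(s : Nat). Nat) (succ zero) (\(β : Nat). \(y : Nat). succ y) zero))
  ~> succ (succ (succ zero))
type:
  Nat


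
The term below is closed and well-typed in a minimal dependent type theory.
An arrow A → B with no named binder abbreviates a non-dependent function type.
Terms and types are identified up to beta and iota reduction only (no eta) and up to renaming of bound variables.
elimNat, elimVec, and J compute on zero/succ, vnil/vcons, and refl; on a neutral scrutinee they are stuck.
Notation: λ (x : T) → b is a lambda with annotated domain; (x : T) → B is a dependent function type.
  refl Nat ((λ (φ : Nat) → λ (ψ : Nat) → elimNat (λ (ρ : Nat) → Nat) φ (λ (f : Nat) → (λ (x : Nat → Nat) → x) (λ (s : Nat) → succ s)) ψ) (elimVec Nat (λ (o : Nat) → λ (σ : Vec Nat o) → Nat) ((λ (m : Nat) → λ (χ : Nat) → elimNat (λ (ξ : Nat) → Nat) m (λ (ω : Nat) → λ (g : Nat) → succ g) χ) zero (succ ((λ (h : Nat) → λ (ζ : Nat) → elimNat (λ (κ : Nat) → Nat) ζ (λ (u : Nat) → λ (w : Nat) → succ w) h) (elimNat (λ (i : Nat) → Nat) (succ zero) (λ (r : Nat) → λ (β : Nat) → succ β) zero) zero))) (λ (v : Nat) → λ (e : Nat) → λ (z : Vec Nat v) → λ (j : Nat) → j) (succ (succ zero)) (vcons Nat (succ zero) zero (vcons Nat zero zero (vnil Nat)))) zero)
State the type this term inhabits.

type:
  Eq Nat (succ (succ zero)) (succ (succ zero))


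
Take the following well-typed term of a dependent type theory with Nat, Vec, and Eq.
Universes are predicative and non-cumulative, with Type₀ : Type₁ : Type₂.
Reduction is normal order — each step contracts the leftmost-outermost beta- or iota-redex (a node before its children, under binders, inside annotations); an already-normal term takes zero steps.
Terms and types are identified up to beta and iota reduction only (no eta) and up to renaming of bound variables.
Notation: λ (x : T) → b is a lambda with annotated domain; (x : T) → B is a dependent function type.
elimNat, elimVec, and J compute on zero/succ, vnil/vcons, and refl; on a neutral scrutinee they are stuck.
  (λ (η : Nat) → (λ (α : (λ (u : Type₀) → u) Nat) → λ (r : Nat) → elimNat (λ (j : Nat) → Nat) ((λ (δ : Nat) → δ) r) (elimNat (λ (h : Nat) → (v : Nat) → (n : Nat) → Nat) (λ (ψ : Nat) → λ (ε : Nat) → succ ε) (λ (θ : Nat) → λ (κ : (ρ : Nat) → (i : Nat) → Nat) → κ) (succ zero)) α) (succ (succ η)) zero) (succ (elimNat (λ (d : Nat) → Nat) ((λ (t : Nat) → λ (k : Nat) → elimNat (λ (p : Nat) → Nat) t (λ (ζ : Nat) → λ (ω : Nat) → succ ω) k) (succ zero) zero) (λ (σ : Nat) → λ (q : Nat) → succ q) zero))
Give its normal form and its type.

resulting normal form:
  succ (succ (succ (succ zero)))
inferred type:
  Nat
observation: normalization takes exactly 37 steps under the normal-order strategy.


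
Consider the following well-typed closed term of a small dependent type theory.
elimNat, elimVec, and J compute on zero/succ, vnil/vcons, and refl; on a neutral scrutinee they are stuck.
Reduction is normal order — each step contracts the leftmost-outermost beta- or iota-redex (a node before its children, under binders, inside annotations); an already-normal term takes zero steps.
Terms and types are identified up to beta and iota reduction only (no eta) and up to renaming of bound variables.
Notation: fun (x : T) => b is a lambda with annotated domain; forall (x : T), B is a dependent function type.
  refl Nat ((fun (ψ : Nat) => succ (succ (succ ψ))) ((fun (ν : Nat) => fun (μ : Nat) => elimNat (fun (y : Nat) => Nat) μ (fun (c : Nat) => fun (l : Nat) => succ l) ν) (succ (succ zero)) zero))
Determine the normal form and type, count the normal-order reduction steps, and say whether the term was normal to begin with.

normal form:
  refl Nat (succ (succ (succ (succ (succ zero)))))
type:
  Eq Nat (succ (succ (succ (succ (succ zero))))) (succ (succ (succ (succ (succ zero)))))
normal-order step count: 10
already normal: no
first contracted redex: a beta-redex


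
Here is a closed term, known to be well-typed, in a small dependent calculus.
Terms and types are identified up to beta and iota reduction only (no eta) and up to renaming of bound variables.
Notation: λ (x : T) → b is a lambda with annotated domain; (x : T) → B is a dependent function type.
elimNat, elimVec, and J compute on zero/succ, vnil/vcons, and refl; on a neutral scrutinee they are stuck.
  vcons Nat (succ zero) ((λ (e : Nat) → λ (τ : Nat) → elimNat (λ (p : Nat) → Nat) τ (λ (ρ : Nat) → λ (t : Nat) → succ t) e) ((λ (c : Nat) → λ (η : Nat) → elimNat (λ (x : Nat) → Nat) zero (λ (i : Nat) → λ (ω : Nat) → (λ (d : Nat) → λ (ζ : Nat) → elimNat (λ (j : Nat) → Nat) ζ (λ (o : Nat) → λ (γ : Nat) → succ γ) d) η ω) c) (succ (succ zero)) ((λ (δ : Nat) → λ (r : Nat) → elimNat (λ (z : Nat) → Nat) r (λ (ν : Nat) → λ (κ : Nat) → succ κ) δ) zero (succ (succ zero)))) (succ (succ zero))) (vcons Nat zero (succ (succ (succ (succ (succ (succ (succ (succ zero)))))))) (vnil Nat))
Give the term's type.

type:
  Vec Nat (succ (succ zero))


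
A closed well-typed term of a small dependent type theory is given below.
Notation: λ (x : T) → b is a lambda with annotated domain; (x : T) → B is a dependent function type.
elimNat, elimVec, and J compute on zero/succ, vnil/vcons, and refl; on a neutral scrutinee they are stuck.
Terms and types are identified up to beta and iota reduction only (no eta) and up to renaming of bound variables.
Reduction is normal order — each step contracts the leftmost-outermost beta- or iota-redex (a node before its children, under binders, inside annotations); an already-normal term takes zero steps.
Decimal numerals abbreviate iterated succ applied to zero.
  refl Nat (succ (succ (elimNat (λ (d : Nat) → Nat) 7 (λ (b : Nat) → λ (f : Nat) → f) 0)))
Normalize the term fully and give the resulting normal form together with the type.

reduced normal form:
  refl Nat 9
inferred type:
  Eq Nat 9 9


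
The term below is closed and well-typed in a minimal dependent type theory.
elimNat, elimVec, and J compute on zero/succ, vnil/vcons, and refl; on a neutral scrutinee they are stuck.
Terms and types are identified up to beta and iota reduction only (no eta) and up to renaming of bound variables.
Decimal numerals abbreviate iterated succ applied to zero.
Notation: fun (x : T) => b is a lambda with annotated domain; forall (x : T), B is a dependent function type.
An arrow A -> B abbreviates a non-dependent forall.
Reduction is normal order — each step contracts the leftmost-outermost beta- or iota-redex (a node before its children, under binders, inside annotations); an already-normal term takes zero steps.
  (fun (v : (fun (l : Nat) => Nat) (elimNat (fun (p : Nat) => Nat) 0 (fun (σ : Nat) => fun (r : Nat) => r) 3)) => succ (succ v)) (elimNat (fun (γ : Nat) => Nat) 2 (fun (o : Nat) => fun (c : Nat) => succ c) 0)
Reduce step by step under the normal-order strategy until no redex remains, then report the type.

normal-order reduction sequence:
  (fun (v : (fun (l : Nat) => Nat) (elimNat (fun (p : Nat) => Nat) 0 (fun (σ : Nat) => fun (r : Nat) => r) 3)) => succ (succ v)) (elimNat (fun (γ : Nat) => Nat) 2 (fun (o : Nat) => fun (c : Nat) => succ c) 0)
  ~> succ (succ (elimNat (fun (v : Nat) => Nat) 2 (fun (l : Nat) => fun (p : Nat) => succ p) 0))
  ~> 4
the term's type:
  Nat


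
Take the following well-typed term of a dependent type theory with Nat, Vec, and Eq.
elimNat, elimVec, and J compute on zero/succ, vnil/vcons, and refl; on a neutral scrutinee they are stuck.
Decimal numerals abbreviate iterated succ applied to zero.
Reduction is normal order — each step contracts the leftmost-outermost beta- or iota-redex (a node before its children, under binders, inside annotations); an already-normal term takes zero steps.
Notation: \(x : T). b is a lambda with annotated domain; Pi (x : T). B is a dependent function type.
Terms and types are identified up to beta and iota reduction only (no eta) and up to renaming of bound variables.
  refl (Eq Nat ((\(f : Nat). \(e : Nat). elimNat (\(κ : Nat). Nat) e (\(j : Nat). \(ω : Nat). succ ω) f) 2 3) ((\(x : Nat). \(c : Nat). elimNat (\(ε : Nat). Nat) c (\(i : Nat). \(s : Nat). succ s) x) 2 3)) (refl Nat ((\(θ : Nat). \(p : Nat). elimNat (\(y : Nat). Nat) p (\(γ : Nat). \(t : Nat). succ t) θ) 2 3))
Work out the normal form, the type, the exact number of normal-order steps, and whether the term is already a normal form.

normal form:
  refl (Eq Nat 5 5) (refl Nat 5)
the term's type:
  Eq (Eq Nat 5 5) (refl Nat 5) (refl Nat 5)
reduction steps (normal order): 27
already normal: no
first contracted redex: a beta-redex


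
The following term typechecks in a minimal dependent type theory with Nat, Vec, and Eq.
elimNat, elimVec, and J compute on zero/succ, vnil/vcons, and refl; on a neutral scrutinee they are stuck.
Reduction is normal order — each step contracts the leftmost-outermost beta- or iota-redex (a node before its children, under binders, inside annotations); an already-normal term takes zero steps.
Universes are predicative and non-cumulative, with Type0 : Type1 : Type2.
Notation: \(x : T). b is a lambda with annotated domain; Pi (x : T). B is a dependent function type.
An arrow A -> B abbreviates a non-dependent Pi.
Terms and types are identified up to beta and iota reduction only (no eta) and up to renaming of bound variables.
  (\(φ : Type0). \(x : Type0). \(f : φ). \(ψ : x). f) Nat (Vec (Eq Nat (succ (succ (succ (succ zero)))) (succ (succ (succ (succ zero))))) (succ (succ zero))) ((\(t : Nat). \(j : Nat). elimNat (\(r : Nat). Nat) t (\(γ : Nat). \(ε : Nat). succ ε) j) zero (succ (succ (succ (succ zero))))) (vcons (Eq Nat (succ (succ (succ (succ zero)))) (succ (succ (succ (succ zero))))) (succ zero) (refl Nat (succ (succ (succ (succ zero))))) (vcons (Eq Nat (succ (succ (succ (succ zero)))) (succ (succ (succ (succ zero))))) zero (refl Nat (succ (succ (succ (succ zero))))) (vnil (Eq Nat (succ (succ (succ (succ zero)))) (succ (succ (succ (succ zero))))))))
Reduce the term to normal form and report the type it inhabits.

normal form:
  succ (succ (succ (succ zero)))
the term's type:
  Nat
observation: 19 normal-order steps separate the term from its normal form.


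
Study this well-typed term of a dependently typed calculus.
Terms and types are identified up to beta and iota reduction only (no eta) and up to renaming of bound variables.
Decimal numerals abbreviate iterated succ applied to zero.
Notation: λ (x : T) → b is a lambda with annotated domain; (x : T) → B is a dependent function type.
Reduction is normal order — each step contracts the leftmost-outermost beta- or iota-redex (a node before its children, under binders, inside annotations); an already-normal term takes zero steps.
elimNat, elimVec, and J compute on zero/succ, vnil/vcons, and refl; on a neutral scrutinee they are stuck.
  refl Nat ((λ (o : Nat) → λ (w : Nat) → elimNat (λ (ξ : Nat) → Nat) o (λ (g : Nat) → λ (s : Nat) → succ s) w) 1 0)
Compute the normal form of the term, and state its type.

resulting normal form:
  refl Nat 1
inferred type:
  Eq Nat 1 1
observation: the term reaches its normal form after 3 normal-order steps.


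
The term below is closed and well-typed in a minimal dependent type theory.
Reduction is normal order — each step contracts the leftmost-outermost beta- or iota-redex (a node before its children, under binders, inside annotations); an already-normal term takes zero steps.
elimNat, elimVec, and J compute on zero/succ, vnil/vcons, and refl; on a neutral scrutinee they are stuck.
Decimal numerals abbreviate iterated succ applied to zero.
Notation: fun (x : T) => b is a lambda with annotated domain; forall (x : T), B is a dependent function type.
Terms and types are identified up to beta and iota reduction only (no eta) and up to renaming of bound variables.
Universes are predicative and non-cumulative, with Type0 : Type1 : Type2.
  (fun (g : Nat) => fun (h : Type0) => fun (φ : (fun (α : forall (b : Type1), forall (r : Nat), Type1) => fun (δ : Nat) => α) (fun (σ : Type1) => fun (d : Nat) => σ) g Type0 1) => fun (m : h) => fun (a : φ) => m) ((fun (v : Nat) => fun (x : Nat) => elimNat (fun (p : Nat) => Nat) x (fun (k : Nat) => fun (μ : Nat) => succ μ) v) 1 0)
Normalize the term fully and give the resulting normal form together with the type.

reduced normal form:
  fun (g : Type0) => fun (h : Type0) => fun (φ : g) => fun (α : h) => φ
the term's type:
  forall (g : Type0), forall (h : Type0), forall (φ : g), forall (α : h), g
observation: contracting a beta-redex first, the term normalizes in 5 steps.


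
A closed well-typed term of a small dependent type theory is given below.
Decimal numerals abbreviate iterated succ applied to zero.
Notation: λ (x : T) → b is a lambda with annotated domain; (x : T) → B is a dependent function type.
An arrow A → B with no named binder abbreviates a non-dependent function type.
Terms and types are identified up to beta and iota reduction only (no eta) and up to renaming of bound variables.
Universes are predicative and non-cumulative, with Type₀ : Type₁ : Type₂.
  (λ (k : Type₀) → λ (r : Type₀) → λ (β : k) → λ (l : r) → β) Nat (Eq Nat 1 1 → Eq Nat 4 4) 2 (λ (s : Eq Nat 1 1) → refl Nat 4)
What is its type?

inferred type:
  Nat


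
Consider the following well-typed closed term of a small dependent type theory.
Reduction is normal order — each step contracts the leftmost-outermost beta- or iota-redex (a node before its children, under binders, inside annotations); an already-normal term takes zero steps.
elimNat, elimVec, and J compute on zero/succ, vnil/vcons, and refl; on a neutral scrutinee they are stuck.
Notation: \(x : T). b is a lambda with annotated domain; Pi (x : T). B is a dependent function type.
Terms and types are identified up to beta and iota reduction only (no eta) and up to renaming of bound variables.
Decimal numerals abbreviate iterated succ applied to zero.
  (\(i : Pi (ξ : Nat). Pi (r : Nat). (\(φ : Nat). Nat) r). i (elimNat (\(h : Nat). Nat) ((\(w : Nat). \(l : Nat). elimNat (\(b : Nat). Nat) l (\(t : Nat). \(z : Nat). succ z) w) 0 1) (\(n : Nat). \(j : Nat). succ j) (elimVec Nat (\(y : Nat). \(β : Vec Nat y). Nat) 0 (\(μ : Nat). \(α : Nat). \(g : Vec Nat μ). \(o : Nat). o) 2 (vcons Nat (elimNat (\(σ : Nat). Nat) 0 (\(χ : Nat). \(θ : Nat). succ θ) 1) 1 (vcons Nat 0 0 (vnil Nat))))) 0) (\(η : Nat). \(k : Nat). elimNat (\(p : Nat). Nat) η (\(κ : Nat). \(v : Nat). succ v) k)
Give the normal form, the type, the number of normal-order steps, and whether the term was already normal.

reduced normal form:
  1
type:
  Nat
normal-order step count: 19
started in normal form: no
first contracted redex: a beta-redex


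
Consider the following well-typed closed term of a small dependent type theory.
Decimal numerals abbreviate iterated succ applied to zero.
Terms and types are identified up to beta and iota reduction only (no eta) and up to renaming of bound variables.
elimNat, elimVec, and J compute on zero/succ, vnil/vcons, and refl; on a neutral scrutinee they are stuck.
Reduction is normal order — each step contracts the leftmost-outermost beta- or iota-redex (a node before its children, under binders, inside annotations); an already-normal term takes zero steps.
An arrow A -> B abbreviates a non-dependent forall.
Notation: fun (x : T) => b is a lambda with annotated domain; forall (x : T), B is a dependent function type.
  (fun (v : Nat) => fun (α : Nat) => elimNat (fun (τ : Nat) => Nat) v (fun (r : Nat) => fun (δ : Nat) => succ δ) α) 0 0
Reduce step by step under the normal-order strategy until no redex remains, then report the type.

normal-order reduction:
  (fun (v : Nat) => fun (α : Nat) => elimNat (fun (τ : Nat) => Nat) v (fun (r : Nat) => fun (δ : Nat) => succ δ) α) 0 0
  ~> (fun (v : Nat) => elimNat (fun (α : Nat) => Nat) 0 (fun (τ : Nat) => fun (r : Nat) => succ r) v) 0
  ~> elimNat (fun (v : Nat) => Nat) 0 (fun (α : Nat) => fun (τ : Nat) => succ τ) 0
  ~> 0
the term's type:
  Nat


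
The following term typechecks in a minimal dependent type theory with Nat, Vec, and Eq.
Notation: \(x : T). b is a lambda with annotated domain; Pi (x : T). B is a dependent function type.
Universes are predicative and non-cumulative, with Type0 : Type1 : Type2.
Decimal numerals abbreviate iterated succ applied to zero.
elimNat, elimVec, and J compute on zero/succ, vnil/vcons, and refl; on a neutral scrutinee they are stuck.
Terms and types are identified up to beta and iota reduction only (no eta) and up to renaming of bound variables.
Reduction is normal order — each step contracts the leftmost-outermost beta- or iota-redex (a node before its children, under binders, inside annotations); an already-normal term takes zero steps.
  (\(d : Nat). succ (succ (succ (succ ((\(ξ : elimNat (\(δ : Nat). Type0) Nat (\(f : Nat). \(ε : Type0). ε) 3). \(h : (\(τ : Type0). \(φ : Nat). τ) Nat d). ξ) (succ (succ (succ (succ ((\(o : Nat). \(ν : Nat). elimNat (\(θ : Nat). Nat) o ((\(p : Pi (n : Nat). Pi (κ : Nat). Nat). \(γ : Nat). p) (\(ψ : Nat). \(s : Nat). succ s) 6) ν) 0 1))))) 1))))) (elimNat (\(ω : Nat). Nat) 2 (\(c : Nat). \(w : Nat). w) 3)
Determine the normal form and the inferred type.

resulting normal form:
  9
the term's type:
  Nat
observation: normalization takes exactly 11 steps under the normal-order strategy.


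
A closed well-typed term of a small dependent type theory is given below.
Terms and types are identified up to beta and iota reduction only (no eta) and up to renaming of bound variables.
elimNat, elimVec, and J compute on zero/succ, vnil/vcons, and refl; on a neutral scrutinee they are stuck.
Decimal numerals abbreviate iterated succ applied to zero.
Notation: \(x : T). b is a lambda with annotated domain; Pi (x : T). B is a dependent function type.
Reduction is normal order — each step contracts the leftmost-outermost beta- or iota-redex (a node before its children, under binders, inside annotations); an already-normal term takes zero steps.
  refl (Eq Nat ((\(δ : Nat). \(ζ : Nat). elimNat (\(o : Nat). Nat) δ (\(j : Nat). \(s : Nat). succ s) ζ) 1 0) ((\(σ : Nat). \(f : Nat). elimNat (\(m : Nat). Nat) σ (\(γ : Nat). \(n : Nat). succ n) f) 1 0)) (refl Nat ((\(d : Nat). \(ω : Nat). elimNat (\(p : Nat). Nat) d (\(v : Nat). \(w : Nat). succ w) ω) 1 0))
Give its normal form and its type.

reduced normal form:
  refl (Eq Nat 1 1) (refl Nat 1)
type:
  Eq (Eq Nat 1 1) (refl Nat 1) (refl Nat 1)
observation: contracting a beta-redex first, the term normalizes in 9 steps.


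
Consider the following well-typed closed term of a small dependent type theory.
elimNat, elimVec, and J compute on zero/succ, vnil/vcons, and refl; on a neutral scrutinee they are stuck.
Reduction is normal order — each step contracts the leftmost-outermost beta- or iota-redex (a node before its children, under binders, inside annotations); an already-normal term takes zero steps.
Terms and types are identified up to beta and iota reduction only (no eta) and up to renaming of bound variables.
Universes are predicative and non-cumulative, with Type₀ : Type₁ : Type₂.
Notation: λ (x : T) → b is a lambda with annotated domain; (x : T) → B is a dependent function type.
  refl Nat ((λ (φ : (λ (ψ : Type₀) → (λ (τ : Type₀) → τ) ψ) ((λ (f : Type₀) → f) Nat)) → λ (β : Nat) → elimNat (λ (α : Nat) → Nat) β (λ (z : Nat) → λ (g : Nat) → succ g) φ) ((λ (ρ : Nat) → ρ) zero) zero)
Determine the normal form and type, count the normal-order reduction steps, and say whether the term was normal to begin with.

reduced normal form:
  refl Nat zero
inferred type:
  Eq Nat zero zero
steps to reach normal form (normal order): 4
started in normal form: no
first redex: a beta-redex


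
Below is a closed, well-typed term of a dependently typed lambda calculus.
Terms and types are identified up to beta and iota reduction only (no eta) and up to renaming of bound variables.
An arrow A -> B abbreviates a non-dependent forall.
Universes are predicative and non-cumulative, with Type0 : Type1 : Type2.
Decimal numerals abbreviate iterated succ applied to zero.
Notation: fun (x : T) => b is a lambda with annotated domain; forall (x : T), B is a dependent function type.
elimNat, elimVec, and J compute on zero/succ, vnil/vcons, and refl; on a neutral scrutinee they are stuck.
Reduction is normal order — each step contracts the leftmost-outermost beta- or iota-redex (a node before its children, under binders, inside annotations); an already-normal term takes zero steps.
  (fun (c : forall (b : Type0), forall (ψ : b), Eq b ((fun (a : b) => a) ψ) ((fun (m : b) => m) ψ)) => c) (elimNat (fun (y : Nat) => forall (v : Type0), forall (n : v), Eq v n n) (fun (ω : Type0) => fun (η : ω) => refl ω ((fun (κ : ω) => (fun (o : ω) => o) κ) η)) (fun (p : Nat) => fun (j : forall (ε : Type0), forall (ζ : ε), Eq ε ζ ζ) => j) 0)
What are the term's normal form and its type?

resulting normal form:
  fun (c : Type0) => fun (b : c) => refl c b
the term's type:
  forall (c : Type0), forall (b : c), Eq c b b
observation: normalization takes exactly 4 steps under the normal-order strategy.


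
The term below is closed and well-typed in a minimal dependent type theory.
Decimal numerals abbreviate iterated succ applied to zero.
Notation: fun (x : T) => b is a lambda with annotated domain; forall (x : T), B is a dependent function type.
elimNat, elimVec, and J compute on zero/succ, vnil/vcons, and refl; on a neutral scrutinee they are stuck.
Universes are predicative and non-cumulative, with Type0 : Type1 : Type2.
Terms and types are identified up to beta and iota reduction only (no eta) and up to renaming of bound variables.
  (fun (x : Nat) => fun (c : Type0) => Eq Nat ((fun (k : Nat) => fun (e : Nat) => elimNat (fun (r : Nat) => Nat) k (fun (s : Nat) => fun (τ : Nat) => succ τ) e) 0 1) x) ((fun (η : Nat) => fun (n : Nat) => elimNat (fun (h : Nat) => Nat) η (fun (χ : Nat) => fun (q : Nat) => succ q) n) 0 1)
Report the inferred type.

type:
  forall (x : Type0), Type0


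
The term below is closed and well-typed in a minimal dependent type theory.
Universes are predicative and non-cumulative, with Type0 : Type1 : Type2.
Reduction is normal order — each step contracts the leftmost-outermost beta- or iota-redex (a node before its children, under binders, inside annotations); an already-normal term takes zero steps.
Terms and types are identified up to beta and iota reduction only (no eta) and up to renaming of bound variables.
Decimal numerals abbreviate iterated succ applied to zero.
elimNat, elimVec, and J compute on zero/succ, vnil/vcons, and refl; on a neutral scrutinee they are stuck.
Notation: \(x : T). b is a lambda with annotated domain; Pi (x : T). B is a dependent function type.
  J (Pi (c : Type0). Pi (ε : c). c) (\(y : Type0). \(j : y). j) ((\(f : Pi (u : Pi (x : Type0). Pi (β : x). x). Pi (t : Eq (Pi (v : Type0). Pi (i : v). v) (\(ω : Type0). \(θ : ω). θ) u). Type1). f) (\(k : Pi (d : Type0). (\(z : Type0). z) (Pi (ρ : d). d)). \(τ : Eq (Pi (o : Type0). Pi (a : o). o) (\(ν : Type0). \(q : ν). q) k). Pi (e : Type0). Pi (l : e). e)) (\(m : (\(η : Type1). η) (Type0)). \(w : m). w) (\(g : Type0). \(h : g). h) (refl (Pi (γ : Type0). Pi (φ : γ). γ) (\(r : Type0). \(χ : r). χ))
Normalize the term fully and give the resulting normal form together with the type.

normal form:
  \(c : Type0). \(ε : c). ε
the term's type:
  Pi (c : Type0). Pi (ε : c). c


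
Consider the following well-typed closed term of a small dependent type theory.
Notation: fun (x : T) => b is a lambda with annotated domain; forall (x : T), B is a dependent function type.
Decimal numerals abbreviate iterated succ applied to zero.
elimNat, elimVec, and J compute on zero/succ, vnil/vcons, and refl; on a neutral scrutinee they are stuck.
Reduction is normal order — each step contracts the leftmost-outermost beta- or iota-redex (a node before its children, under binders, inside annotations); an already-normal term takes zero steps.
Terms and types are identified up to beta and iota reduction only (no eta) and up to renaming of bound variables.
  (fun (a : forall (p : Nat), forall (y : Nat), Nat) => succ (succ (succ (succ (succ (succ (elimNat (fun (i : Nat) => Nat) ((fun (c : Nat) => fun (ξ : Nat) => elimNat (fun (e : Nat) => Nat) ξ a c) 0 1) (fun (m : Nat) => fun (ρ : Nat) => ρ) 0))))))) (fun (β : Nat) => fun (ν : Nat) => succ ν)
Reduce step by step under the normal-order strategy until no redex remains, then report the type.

normal-order reduction sequence:
  (fun (a : forall (p : Nat), forall (y : Nat), Nat) => succ (succ (succ (succ (succ (succ (elimNat (fun (i : Nat) => Nat) ((fun (c : Nat) => fun (ξ : Nat) => elimNat (fun (e : Nat) => Nat) ξ a c) 0 1) (fun (m : Nat) => fun (ρ : Nat) => ρ) 0))))))) (fun (β : Nat) => fun (ν : Nat) => succ ν)
  ~> succ (succ (succ (succ (succ (succ (elimNat (fun (a : Nat) => Nat) ((fun (p : Nat) => fun (y : Nat) => elimNat (fun (i : Nat) => Nat) y (fun (c : Nat) => fun (ξ : Nat) => succ ξ) p) 0 1) (fun (e : Nat) => fun (m : Nat) => m) 0))))))
  ~> succ (succ (succ (succ (succ (succ ((fun (a : Nat) => fun (p : Nat) => elimNat (fun (y : Nat) => Nat) p (fun (i : Nat) => fun (c : Nat) => succ c) a) 0 1))))))
  ~> succ (succ (succ (succ (succ (succ ((fun (a : Nat) => elimNat (fun (p : Nat) => Nat) a (fun (y : Nat) => fun (i : Nat) => succ i) 0) 1))))))
  ~> succ (succ (succ (succ (succ (succ (elimNat (fun (a : Nat) => Nat) 1 (fun (p : Nat) => fun (y : Nat) => succ y) 0))))))
  ~> 7
inferred type:
  Nat


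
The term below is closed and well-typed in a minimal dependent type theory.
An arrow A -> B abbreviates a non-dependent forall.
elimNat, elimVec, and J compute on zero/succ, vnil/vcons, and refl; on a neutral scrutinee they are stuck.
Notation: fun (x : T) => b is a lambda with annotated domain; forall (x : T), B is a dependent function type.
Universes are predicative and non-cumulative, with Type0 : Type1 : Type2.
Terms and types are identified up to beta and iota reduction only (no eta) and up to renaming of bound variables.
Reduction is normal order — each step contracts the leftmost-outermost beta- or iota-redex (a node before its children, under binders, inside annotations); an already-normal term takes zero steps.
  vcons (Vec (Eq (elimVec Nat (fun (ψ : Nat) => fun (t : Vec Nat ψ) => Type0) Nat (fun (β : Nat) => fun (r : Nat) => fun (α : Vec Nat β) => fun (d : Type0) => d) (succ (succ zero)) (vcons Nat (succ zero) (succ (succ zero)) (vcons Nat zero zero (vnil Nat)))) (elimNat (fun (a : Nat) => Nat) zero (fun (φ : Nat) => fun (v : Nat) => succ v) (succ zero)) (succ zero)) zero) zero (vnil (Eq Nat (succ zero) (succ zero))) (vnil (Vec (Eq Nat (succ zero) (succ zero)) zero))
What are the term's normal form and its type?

resulting normal form:
  vcons (Vec (Eq Nat (succ zero) (succ zero)) zero) zero (vnil (Eq Nat (succ zero) (succ zero))) (vnil (Vec (Eq Nat (succ zero) (succ zero)) zero))
inferred type:
  Vec (Vec (Eq Nat (succ zero) (succ zero)) zero) (succ zero)
observation: contracting an elimVec iota-redex first, the term normalizes in 15 steps.


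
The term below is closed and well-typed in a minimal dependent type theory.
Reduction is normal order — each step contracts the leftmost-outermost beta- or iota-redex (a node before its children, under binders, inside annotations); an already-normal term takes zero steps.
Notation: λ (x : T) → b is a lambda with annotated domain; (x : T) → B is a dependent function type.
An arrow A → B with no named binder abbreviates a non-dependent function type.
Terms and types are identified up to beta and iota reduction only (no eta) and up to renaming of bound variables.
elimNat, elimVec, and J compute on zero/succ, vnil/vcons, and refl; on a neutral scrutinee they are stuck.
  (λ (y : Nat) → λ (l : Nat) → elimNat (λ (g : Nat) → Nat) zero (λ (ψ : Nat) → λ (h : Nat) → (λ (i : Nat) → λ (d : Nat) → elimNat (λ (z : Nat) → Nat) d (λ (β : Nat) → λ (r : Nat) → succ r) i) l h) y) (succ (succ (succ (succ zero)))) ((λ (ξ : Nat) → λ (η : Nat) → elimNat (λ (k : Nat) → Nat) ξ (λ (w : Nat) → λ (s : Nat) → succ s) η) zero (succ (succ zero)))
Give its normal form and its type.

resulting normal form:
  succ (succ (succ (succ (succ (succ (succ (succ zero)))))))
type:
  Nat
observation: the first redex contracted is a beta-redex; the normal form is reached in 87 normal-order steps.


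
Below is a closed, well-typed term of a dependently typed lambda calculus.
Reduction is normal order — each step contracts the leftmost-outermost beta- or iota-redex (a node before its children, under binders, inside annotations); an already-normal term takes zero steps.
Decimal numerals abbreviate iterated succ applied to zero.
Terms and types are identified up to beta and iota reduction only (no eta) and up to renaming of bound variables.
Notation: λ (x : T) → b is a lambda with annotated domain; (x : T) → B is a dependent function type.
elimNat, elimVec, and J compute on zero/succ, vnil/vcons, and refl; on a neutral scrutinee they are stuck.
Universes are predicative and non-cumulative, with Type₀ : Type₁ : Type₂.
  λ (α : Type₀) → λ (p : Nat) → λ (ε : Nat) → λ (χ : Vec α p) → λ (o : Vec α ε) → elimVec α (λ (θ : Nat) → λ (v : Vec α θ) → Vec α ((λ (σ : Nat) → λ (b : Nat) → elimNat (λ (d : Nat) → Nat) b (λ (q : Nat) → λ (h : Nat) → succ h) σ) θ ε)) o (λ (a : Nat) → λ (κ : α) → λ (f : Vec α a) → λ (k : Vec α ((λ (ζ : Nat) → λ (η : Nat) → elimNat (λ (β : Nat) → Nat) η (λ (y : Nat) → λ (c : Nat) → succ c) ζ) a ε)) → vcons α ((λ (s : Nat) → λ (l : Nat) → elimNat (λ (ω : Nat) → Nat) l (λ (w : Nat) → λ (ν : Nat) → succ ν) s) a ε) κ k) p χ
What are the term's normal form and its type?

resulting normal form:
  λ (α : Type₀) → λ (p : Nat) → λ (ε : Nat) → λ (χ : Vec α p) → λ (o : Vec α ε) → elimVec α (λ (θ : Nat) → λ (v : Vec α θ) → Vec α (elimNat (λ (σ : Nat) → Nat) ε (λ (b : Nat) → λ (d : Nat) → succ d) θ)) o (λ (q : Nat) → λ (h : α) → λ (a : Vec α q) → λ (κ : Vec α (elimNat (λ (f : Nat) → Nat) ε (λ (k : Nat) → λ (ζ : Nat) → succ ζ) q)) → vcons α (elimNat (λ (η : Nat) → Nat) ε (λ (β : Nat) → λ (y : Nat) → succ y) q) h κ) p χ
type:
  (α : Type₀) → (p : Nat) → (ε : Nat) → (χ : Vec α p) → (o : Vec α ε) → Vec α (elimNat (λ (θ : Nat) → Nat) ε (λ (v : Nat) → λ (σ : Nat) → succ σ) p)
observation: 6 normal-order steps normalize the term, beginning with a beta-redex.


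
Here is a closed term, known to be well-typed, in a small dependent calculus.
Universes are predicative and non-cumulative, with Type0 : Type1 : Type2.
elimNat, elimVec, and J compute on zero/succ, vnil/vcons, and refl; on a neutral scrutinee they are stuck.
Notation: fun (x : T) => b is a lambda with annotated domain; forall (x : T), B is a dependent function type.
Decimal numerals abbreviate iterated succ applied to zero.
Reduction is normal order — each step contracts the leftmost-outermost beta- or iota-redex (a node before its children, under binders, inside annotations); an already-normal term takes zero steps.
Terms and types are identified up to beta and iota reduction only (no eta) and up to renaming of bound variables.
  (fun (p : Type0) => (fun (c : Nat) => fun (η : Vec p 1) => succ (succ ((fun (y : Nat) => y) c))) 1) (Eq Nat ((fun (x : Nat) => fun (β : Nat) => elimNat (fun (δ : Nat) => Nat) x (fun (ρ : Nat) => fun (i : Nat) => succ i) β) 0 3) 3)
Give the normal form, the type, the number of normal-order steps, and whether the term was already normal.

resulting normal form:
  fun (p : Vec (Eq Nat 3 3) 1) => 3
the term's type:
  forall (p : Vec (Eq Nat 3 3) 1), Nat
normal-order step count: 15
term was already normal: no
first contracted redex: a beta-redex


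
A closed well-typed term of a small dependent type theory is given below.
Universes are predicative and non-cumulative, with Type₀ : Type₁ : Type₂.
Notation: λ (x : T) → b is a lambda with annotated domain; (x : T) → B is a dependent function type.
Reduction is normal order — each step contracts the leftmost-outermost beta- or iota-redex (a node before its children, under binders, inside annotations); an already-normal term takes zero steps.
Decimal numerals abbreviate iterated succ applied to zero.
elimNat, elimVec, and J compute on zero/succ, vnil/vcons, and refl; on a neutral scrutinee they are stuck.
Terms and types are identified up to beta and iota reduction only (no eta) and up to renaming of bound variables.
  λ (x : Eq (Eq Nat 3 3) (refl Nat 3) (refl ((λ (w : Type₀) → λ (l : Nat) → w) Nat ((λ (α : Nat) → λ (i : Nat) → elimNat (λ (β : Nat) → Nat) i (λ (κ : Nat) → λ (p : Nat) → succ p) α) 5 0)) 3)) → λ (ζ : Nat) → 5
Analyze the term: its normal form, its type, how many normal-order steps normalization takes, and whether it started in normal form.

normal form:
  λ (x : Eq (Eq Nat 3 3) (refl Nat 3) (refl Nat 3)) → λ (w : Nat) → 5
type:
  (x : Eq (Eq Nat 3 3) (refl Nat 3) (refl Nat 3)) → (w : Nat) → Nat
normal-order step count: 2
started in normal form: no
first redex: a beta-redex


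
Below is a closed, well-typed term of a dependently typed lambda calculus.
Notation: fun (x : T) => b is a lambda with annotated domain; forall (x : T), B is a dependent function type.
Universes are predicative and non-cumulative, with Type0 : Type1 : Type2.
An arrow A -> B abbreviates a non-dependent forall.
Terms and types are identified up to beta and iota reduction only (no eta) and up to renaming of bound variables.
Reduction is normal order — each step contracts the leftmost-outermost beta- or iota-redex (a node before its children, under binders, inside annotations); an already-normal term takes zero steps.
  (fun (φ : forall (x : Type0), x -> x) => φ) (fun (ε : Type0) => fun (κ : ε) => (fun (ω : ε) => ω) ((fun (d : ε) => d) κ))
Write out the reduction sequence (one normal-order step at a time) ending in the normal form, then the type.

normal-order reduction:
  (fun (φ : forall (x : Type0), x -> x) => φ) (fun (ε : Type0) => fun (κ : ε) => (fun (ω : ε) => ω) ((fun (d : ε) => d) κ))
  ~> fun (φ : Type0) => fun (x : φ) => (fun (ε : φ) => ε) ((fun (κ : φ) => κ) x)
  ~> fun (φ : Type0) => fun (x : φ) => (fun (ε : φ) => ε) x
  ~> fun (φ : Type0) => fun (x : φ) => x
inferred type:
  forall (φ : Type0), φ -> φ


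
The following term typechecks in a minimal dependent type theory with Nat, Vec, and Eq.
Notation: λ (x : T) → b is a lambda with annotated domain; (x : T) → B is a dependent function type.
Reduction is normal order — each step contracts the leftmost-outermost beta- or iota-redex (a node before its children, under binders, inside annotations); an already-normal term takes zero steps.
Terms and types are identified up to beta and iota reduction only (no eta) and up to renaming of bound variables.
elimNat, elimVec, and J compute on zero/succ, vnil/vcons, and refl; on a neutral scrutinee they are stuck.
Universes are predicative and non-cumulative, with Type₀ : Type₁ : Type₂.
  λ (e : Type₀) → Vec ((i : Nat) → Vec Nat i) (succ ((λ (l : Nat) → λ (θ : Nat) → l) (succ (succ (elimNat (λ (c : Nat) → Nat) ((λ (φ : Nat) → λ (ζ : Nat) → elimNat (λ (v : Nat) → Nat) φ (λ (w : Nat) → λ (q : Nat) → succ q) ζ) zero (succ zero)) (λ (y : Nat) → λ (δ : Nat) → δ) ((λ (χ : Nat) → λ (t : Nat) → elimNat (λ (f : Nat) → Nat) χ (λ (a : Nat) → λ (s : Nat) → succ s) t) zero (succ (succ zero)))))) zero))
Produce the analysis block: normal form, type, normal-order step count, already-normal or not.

reduced normal form:
  λ (e : Type₀) → Vec ((i : Nat) → Vec Nat i) (succ (succ (succ (succ zero))))
inferred type:
  (e : Type₀) → Type₀
steps to reach normal form (normal order): 24
term was already normal: no
first redex: a beta-redex


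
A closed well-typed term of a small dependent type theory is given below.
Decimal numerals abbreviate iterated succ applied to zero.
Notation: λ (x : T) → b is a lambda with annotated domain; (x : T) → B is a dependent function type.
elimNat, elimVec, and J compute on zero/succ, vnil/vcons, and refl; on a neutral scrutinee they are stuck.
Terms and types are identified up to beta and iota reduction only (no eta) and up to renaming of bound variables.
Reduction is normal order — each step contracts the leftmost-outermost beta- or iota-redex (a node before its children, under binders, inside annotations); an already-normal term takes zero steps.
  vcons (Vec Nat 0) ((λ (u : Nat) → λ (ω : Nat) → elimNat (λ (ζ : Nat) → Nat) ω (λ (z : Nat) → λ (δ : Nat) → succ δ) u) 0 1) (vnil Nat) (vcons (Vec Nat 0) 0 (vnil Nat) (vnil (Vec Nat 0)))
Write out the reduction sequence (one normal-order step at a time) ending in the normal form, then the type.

normal-order reduction:
  vcons (Vec Nat 0) ((λ (u : Nat) → λ (ω : Nat) → elimNat (λ (ζ : Nat) → Nat) ω (λ (z : Nat) → λ (δ : Nat) → succ δ) u) 0 1) (vnil Nat) (vcons (Vec Nat 0) 0 (vnil Nat) (vnil (Vec Nat 0)))
  ~> vcons (Vec Nat 0) ((λ (u : Nat) → elimNat (λ (ω : Nat) → Nat) u (λ (ζ : Nat) → λ (z : Nat) → succ z) 0) 1) (vnil Nat) (vcons (Vec Nat 0) 0 (vnil Nat) (vnil (Vec Nat 0)))
  ~> vcons (Vec Nat 0) (elimNat (λ (u : Nat) → Nat) 1 (λ (ω : Nat) → λ (ζ : Nat) → succ ζ) 0) (vnil Nat) (vcons (Vec Nat 0) 0 (vnil Nat) (vnil (Vec Nat 0)))
  ~> vcons (Vec Nat 0) 1 (vnil Nat) (vcons (Vec Nat 0) 0 (vnil Nat) (vnil (Vec Nat 0)))
type:
  Vec (Vec Nat 0) 2


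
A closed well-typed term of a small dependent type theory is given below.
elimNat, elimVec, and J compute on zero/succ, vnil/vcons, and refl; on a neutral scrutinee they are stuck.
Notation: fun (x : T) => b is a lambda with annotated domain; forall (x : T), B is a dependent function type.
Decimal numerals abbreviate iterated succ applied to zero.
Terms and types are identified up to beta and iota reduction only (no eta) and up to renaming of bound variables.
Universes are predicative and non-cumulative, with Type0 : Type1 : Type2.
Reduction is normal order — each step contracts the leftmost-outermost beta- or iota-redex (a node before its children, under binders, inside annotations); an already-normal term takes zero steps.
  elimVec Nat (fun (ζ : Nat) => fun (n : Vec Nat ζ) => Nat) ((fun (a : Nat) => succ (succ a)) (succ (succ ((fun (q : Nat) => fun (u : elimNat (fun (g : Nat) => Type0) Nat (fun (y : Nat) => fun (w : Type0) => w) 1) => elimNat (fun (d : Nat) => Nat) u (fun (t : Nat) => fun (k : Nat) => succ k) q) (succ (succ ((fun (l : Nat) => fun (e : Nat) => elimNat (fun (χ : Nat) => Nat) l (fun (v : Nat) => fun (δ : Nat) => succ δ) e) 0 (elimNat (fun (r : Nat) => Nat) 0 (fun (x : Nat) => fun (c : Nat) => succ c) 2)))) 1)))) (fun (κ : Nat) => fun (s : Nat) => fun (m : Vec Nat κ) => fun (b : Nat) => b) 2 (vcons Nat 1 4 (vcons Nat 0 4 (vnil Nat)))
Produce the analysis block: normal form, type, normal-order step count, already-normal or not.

resulting normal form:
  9
inferred type:
  Nat
reduction steps (normal order): 43
term was already normal: no
first contracted redex: an elimVec iota-redex
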